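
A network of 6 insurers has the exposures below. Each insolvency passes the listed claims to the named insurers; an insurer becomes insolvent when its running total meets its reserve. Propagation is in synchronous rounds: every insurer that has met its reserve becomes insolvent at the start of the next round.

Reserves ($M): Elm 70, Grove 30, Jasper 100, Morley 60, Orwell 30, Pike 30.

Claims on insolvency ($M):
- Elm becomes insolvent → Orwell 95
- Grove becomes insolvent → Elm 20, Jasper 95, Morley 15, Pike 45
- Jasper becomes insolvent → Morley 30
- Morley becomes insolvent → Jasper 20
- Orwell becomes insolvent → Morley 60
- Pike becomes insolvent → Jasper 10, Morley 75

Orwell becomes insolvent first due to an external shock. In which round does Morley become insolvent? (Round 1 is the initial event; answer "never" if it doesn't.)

2

Round 1 — Orwell becomes insolvent (initial).
  Morley: +60 → 60 ≥ 60
Round 2 — Morley becomes insolvent.
  Jasper: +20 → 20 < 100
No further insolvencies.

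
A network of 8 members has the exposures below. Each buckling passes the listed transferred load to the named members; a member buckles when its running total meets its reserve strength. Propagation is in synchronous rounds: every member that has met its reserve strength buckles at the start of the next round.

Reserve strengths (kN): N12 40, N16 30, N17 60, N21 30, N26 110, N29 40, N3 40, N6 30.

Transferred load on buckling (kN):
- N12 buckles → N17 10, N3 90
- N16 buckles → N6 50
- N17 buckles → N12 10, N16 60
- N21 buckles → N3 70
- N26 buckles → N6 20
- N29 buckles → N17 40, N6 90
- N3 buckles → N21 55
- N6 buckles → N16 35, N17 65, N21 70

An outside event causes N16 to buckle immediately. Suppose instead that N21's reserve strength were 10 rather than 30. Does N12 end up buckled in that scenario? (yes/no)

With N21's reserve strength at 10:
Round 1 — N16 buckles (initial).
  N6: +50 → 50 ≥ 30
Round 2 — N6 buckles.
  N17: +65 → 65 ≥ 60
  N21: +70 → 70 ≥ 10
Round 3 — N17, N21 buckle.
  N12: +10 → 10 < 40
  N3: +70 → 70 ≥ 40
Round 4 — N3 buckles.
No further bucklings.

no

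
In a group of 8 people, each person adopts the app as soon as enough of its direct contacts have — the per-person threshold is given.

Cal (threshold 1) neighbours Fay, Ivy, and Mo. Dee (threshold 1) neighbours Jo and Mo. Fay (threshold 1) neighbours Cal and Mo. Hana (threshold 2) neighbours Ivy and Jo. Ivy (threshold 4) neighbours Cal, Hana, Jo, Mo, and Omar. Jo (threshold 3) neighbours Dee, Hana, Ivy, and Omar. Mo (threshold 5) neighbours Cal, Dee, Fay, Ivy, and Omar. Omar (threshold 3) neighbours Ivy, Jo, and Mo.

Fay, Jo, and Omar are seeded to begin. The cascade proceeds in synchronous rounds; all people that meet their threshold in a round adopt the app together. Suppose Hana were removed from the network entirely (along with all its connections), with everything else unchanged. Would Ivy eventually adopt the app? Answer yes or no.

no

With Hana removed:
Round 1 — Fay, Jo, Omar adopt the app (initial).
Round 2 — checking thresholds:
  Cal: 1 of 3 neighbours ≥ 1, adopts the app.
  Dee: 1 of 2 neighbours ≥ 1, adopts the app.
  Ivy: 2 of 4 neighbours < 4, not yet.
  Mo: 2 of 5 neighbours < 5, not yet.
Round 3 — no new adoptions; cascade stops.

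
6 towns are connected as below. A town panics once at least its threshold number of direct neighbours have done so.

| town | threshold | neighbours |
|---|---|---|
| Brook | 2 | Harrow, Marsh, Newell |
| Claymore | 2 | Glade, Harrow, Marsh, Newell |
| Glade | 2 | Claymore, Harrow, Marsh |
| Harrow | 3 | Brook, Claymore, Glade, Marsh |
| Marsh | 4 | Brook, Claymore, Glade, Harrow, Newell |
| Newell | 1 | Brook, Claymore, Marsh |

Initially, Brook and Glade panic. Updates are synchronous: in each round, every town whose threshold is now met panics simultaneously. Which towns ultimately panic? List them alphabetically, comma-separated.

Brook, Claymore, Glade, Harrow, Marsh, Newell

Round 1 — Brook, Glade panic (initial).
Round 2 — checking thresholds:
  Claymore: 1 of 4 neighbours < 2, not yet.
  Harrow: 2 of 4 neighbours < 3, not yet.
  Marsh: 2 of 5 neighbours < 4, not yet.
  Newell: 1 of 3 neighbours ≥ 1, panics.
Round 3 — checking thresholds:
  Claymore: 2 of 4 neighbours ≥ 2, panics.
  Harrow: 2 of 4 neighbours < 3, not yet.
  Marsh: 3 of 5 neighbours < 4, not yet.
Round 4 — checking thresholds:
  Harrow: 3 of 4 neighbours ≥ 3, panics.
  Marsh: 4 of 5 neighbours ≥ 4, panics.
Round 5 — no new panics; cascade stops.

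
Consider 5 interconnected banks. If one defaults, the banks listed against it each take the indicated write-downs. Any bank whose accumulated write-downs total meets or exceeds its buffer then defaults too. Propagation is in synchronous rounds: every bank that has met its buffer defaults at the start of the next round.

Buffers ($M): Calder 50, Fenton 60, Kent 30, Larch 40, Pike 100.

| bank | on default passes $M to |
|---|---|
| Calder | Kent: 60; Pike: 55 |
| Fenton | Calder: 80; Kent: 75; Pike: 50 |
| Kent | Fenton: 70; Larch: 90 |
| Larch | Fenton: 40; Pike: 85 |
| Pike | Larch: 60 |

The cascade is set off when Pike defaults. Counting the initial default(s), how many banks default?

Round 1 — Pike defaults (initial).
  Larch: +60 → 60 ≥ 40
Round 2 — Larch defaults.
  Fenton: +40 → 40 < 60
No further defaults.

2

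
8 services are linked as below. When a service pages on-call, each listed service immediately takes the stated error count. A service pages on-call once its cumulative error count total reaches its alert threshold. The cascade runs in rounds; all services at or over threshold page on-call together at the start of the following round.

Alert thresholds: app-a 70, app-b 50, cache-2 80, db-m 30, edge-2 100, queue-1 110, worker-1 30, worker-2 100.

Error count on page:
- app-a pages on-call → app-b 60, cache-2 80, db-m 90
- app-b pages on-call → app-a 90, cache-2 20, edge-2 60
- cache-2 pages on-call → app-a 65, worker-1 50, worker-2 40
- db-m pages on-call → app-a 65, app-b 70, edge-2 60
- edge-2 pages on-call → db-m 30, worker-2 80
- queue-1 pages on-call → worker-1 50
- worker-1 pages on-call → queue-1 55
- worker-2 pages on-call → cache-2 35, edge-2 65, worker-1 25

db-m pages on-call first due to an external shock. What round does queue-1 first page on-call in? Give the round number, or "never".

Round 1 — db-m pages on-call (initial).
  app-a: +65 → 65 < 70
  app-b: +70 → 70 ≥ 50
  edge-2: +60 → 60 < 100
Round 2 — app-b pages on-call.
  app-a: +90 → 155 ≥ 70
  cache-2: +20 → 20 < 80
  edge-2: +60 → 120 ≥ 100
Round 3 — app-a, edge-2 page on-call.
  cache-2: +80 → 100 ≥ 80
  worker-2: +80 → 80 < 100
Round 4 — cache-2 pages on-call.
  worker-1: +50 → 50 ≥ 30
  worker-2: +40 → 120 ≥ 100
Round 5 — worker-1, worker-2 page on-call.
  queue-1: +55 → 55 < 110
No further pages.

never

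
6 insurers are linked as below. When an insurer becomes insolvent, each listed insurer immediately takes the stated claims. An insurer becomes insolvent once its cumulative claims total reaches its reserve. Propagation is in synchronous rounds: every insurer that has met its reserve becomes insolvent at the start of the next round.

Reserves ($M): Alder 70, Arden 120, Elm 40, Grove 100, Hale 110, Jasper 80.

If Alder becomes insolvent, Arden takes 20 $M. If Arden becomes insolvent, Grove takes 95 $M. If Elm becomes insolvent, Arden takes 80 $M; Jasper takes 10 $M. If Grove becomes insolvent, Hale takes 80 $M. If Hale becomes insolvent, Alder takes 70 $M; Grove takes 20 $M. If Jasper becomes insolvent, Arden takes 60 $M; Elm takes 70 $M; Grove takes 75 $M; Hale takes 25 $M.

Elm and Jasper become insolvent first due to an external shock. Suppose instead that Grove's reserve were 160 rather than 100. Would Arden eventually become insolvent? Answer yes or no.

yes

With Grove's reserve at 160:
Round 1 — Elm, Jasper become insolvent (initial).
  Arden: +80+60 → 140 ≥ 120
  Grove: +75 → 75 < 160
  Hale: +25 → 25 < 110
Round 2 — Arden becomes insolvent.
  Grove: +95 → 170 ≥ 160
Round 3 — Grove becomes insolvent.
  Hale: +80 → 105 < 110
No further insolvencies.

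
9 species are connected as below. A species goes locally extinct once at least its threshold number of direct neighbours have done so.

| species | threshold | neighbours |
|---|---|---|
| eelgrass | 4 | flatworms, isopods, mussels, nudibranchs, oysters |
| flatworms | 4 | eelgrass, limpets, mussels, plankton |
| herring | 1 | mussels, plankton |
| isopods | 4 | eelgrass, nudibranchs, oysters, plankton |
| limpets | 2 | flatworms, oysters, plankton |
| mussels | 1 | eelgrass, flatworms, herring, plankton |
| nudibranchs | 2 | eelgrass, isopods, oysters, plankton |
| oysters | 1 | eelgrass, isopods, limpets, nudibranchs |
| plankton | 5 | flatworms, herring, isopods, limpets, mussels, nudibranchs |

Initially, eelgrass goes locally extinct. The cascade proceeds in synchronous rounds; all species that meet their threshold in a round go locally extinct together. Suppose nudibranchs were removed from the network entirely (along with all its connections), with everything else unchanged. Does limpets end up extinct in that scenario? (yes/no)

With nudibranchs removed:
Round 1 — eelgrass goes locally extinct (initial).
Round 2 — checking thresholds:
  flatworms: 1 of 4 neighbours < 4, below threshold.
  isopods: 1 of 3 neighbours < 4, below threshold.
  mussels: 1 of 4 neighbours ≥ 1, goes locally extinct.
  oysters: 1 of 3 neighbours ≥ 1, goes locally extinct.
Round 3 — checking thresholds:
  flatworms: 2 of 4 neighbours < 4, below threshold.
  herring: 1 of 2 neighbours ≥ 1, goes locally extinct.
  isopods: 2 of 3 neighbours < 4, below threshold.
  limpets: 1 of 3 neighbours < 2, below threshold.
  plankton: 1 of 5 neighbours < 5, below threshold.
Round 4 — no new extinctions; cascade stops.

no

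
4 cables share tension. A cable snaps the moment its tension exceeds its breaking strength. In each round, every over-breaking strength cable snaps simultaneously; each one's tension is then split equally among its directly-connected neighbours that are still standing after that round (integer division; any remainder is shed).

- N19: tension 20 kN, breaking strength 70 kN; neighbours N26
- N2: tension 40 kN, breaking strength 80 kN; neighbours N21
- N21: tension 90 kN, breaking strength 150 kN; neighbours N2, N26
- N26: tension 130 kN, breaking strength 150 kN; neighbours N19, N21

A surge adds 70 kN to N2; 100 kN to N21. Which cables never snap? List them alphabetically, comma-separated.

Round 1 — N2 at 110 > 80; N21 at 190 > 150. N2, N21 snap.
  N2 sheds 110 kN: no online neighbours, lost.
  N21 sheds 190 kN to N26: 190 each.
    N26: 130+190 = 320 > 150
Round 2 — N26 snaps.
  N26 sheds 320 kN to N19: 320 each.
    N19: 20+320 = 340 > 70
Round 3 — N19 snaps.
  N19 sheds 340 kN: no online neighbours, lost.
No further breaks.

none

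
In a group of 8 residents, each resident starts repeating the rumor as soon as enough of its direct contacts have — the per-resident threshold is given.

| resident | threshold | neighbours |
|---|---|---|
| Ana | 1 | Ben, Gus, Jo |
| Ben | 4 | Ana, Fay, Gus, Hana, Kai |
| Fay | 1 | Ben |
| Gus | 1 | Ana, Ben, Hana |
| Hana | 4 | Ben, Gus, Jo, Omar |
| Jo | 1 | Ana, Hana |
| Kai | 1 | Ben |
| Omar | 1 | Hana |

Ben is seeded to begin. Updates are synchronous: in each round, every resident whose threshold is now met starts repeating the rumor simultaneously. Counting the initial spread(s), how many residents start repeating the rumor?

Round 1 — Ben starts repeating the rumor (initial).
Round 2 — checking thresholds:
  Ana: 1 of 3 neighbours ≥ 1, starts repeating the rumor.
  Fay: 1 of 1 neighbours ≥ 1, starts repeating the rumor.
  Gus: 1 of 3 neighbours ≥ 1, starts repeating the rumor.
  Hana: 1 of 4 neighbours < 4, not yet.
  Kai: 1 of 1 neighbours ≥ 1, starts repeating the rumor.
Round 3 — checking thresholds:
  Hana: 2 of 4 neighbours < 4, not yet.
  Jo: 1 of 2 neighbours ≥ 1, starts repeating the rumor.
Round 4 — no new spreads; cascade stops.

6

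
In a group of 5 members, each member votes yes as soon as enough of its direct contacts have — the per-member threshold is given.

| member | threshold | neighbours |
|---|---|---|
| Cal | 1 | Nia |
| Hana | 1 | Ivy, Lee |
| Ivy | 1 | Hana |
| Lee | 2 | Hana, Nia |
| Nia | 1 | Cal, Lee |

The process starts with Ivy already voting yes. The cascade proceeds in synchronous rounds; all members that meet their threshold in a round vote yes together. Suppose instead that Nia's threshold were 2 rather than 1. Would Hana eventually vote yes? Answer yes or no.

yes

With Nia's threshold at 2:
Round 1 — Ivy votes yes (initial).
Round 2 — checking thresholds:
  Hana: 1 of 2 neighbours ≥ 1, votes yes.
Round 3 — no new yes votes; cascade stops.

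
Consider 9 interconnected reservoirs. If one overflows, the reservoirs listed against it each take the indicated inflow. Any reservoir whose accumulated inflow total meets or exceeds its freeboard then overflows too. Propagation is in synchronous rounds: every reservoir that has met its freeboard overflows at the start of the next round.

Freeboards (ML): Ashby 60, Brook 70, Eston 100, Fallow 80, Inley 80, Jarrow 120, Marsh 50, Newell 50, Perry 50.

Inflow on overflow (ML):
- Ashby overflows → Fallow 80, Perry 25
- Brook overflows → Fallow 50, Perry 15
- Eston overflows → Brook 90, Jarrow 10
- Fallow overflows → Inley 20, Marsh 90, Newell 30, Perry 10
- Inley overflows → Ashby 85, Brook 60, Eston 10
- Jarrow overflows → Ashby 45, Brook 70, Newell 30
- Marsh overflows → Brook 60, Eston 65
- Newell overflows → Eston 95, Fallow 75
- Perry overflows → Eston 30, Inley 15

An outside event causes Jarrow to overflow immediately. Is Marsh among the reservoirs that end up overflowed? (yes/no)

Round 1 — Jarrow overflows (initial).
  Ashby: +45 → 45 < 60
  Brook: +70 → 70 ≥ 70
  Newell: +30 → 30 < 50
Round 2 — Brook overflows.
  Fallow: +50 → 50 < 80
  Perry: +15 → 15 < 50
No further overflows.

no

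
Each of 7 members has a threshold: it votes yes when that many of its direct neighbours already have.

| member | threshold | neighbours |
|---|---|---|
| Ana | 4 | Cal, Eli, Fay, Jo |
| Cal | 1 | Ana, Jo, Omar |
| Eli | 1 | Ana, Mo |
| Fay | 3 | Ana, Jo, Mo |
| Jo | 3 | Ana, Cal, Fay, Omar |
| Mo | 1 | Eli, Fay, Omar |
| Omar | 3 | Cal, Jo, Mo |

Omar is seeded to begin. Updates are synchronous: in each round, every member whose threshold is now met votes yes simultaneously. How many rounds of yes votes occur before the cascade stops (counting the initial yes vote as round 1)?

3

Round 1 — Omar votes yes (initial).
Round 2 — checking thresholds:
  Cal: 1 of 3 neighbours ≥ 1, votes yes.
  Jo: 1 of 4 neighbours < 3, below threshold.
  Mo: 1 of 3 neighbours ≥ 1, votes yes.
Round 3 — checking thresholds:
  Ana: 1 of 4 neighbours < 4, below threshold.
  Eli: 1 of 2 neighbours ≥ 1, votes yes.
  Fay: 1 of 3 neighbours < 3, below threshold.
  Jo: 2 of 4 neighbours < 3, below threshold.
Round 4 — no new yes votes; cascade stops.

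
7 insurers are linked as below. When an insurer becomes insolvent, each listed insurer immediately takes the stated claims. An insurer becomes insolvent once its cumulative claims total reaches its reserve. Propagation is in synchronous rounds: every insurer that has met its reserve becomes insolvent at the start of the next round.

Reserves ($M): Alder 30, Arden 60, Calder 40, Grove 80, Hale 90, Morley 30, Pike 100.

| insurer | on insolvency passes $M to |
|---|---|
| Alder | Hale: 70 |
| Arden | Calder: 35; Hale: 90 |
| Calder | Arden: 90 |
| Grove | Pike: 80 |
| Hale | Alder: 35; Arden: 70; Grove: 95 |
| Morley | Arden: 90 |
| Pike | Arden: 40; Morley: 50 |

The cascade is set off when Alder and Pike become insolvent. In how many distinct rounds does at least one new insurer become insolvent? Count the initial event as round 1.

Round 1 — Alder, Pike become insolvent (initial).
  Arden: +40 → 40 < 60
  Hale: +70 → 70 < 90
  Morley: +50 → 50 ≥ 30
Round 2 — Morley becomes insolvent.
  Arden: +90 → 130 ≥ 60
Round 3 — Arden becomes insolvent.
  Calder: +35 → 35 < 40
  Hale: +90 → 160 ≥ 90
Round 4 — Hale becomes insolvent.
  Grove: +95 → 95 ≥ 80
Round 5 — Grove becomes insolvent.
No further insolvencies.

5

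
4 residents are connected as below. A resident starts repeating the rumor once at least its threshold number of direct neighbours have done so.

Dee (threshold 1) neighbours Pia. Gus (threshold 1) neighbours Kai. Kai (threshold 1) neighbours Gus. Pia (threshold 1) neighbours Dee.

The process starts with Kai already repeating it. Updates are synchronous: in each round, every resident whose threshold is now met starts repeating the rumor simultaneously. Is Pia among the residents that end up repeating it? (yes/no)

Round 1 — Kai starts repeating the rumor (initial).
Round 2 — checking thresholds:
  Gus: 1 of 1 neighbours ≥ 1, starts repeating the rumor.
Round 3 — no new spreads; cascade stops.

no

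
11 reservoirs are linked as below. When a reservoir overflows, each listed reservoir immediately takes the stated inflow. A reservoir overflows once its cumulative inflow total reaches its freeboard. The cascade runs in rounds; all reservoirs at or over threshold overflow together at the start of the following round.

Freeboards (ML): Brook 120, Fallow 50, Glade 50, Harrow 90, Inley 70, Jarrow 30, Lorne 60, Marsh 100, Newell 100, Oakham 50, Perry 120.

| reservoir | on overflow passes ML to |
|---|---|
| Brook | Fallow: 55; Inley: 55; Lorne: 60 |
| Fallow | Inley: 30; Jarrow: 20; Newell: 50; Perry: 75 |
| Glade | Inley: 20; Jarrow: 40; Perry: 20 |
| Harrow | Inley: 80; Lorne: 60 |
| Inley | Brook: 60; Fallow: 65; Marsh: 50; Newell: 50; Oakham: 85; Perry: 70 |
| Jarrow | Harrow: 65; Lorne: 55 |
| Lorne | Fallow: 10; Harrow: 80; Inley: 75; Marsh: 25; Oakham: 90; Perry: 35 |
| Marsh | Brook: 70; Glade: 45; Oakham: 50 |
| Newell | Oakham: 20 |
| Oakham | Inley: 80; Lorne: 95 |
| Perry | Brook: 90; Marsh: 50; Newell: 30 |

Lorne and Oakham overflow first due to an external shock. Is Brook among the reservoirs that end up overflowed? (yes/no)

Round 1 — Lorne, Oakham overflow (initial).
  Fallow: +10 → 10 < 50
  Harrow: +80 → 80 < 90
  Inley: +75+80 → 155 ≥ 70
  Marsh: +25 → 25 < 100
  Perry: +35 → 35 < 120
Round 2 — Inley overflows.
  Brook: +60 → 60 < 120
  Fallow: +65 → 75 ≥ 50
  Marsh: +50 → 75 < 100
  Newell: +50 → 50 < 100
  Perry: +70 → 105 < 120
Round 3 — Fallow overflows.
  Jarrow: +20 → 20 < 30
  Newell: +50 → 100 ≥ 100
  Perry: +75 → 180 ≥ 120
Round 4 — Newell, Perry overflow.
  Brook: +90 → 150 ≥ 120
  Marsh: +50 → 125 ≥ 100
Round 5 — Brook, Marsh overflow.
  Glade: +45 → 45 < 50
No further overflows.

yes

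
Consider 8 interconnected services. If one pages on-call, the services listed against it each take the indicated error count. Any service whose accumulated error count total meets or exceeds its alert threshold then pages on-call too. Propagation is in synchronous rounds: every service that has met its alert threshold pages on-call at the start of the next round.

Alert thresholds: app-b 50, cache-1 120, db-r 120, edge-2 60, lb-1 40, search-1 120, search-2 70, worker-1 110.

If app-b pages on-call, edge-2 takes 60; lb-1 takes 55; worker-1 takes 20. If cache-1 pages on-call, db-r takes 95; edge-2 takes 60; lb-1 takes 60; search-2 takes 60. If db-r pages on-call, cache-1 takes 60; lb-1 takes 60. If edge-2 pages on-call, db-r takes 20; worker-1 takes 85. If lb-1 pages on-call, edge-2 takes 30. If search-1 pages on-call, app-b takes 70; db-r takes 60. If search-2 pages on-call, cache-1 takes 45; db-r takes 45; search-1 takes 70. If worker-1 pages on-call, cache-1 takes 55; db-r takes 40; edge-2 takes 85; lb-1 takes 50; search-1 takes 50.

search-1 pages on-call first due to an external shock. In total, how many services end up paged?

Round 1 — search-1 pages on-call (initial).
  app-b: +70 → 70 ≥ 50
  db-r: +60 → 60 < 120
Round 2 — app-b pages on-call.
  edge-2: +60 → 60 ≥ 60
  lb-1: +55 → 55 ≥ 40
  worker-1: +20 → 20 < 110
Round 3 — edge-2, lb-1 page on-call.
  db-r: +20 → 80 < 120
  worker-1: +85 → 105 < 110
No further pages.

4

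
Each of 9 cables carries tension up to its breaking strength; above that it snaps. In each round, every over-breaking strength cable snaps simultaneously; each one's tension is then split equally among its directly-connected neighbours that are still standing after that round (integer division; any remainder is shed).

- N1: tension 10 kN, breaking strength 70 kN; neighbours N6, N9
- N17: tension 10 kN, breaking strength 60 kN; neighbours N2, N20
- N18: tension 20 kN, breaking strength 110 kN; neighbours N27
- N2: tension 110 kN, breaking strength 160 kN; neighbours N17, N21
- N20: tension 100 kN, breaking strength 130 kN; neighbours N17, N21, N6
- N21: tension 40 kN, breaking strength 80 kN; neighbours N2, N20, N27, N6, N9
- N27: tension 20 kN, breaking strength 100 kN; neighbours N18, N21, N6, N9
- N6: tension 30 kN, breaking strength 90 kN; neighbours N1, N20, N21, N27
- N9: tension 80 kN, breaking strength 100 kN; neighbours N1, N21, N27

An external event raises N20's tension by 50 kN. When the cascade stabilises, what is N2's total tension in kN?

Round 1 — N20 at 150 > 130. N20 snaps.
  N20 sheds 150 kN to N17, N21, N6: 50 each.
    N17: 10+50 = 60 ≤ 60
    N21: 40+50 = 90 > 80
    N6: 30+50 = 80 ≤ 90
Round 2 — N21 snaps.
  N21 sheds 90 kN to N2, N27, N6, N9: 22 each (2 lost).
    N2: 110+22 = 132 ≤ 160
    N27: 20+22 = 42 ≤ 100
    N6: 80+22 = 102 > 90
    N9: 80+22 = 102 > 100
Round 3 — N6, N9 snap.
  N6 sheds 102 kN to N1, N27: 51 each.
    N1: 10+51 = 61 ≤ 70
    N27: 42+51 = 93 ≤ 100
  N9 sheds 102 kN to N1, N27: 51 each.
    N1: 61+51 = 112 > 70
    N27: 93+51 = 144 > 100
Round 4 — N1, N27 snap.
  N1 sheds 112 kN: no online neighbours, lost.
  N27 sheds 144 kN to N18: 144 each.
    N18: 20+144 = 164 > 110
Round 5 — N18 snaps.
  N18 sheds 164 kN: no online neighbours, lost.
No further breaks.

132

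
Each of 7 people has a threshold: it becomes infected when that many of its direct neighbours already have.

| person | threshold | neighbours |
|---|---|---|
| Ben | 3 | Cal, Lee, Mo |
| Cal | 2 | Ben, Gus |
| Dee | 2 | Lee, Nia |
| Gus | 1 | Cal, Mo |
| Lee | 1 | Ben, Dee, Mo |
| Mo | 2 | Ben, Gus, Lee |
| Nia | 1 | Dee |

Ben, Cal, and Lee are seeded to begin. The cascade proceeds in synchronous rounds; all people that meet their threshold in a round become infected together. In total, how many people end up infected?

5

Round 1 — Ben, Cal, Lee become infected (initial).
Round 2 — checking thresholds:
  Dee: 1 of 2 neighbours < 2, not yet.
  Gus: 1 of 2 neighbours ≥ 1, becomes infected.
  Mo: 2 of 3 neighbours ≥ 2, becomes infected.
Round 3 — no new infections; cascade stops.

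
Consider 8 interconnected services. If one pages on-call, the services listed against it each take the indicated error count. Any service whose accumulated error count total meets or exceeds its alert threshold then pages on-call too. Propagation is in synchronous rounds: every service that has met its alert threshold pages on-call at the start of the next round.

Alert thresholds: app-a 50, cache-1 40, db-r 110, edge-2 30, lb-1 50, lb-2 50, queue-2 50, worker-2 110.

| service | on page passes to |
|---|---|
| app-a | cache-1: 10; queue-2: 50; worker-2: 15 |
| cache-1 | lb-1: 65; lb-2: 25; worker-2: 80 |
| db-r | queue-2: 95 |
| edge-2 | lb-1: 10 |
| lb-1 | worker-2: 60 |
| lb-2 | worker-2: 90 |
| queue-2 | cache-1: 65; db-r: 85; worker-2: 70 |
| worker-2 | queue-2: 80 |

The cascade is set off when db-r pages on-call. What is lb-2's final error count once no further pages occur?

Round 1 — db-r pages on-call (initial).
  queue-2: +95 → 95 ≥ 50
Round 2 — queue-2 pages on-call.
  cache-1: +65 → 65 ≥ 40
  worker-2: +70 → 70 < 110
Round 3 — cache-1 pages on-call.
  lb-1: +65 → 65 ≥ 50
  lb-2: +25 → 25 < 50
  worker-2: +80 → 150 ≥ 110
Round 4 — lb-1, worker-2 page on-call.
No further pages.

25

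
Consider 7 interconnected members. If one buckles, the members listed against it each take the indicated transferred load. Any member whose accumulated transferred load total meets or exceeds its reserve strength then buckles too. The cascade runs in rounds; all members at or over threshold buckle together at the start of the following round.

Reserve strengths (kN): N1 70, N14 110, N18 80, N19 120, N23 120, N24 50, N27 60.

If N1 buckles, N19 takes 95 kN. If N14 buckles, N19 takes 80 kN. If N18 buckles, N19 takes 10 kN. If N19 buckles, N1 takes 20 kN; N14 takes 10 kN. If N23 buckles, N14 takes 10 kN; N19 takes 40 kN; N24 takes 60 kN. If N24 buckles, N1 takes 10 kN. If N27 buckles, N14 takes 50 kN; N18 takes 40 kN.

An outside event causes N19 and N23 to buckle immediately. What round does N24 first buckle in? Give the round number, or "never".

2

Round 1 — N19, N23 buckle (initial).
  N1: +20 → 20 < 70
  N14: +10+10 → 20 < 110
  N24: +60 → 60 ≥ 50
Round 2 — N24 buckles.
  N1: +10 → 30 < 70
No further bucklings.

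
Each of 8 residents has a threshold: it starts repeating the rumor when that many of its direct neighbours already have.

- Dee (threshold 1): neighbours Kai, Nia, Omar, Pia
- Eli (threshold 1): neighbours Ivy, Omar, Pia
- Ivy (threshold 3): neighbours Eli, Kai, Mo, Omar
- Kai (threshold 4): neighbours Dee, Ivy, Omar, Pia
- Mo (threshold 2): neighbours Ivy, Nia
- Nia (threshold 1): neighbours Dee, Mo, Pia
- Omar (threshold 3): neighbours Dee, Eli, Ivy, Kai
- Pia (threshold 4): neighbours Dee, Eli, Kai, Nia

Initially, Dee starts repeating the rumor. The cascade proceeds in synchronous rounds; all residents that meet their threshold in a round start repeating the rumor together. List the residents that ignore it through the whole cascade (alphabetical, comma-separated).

Eli, Ivy, Kai, Mo, Omar, Pia

Round 1 — Dee starts repeating the rumor (initial).
Round 2 — checking thresholds:
  Kai: 1 of 4 neighbours < 4, not yet.
  Nia: 1 of 3 neighbours ≥ 1, starts repeating the rumor.
  Omar: 1 of 4 neighbours < 3, not yet.
  Pia: 1 of 4 neighbours < 4, not yet.
Round 3 — no new spreads; cascade stops.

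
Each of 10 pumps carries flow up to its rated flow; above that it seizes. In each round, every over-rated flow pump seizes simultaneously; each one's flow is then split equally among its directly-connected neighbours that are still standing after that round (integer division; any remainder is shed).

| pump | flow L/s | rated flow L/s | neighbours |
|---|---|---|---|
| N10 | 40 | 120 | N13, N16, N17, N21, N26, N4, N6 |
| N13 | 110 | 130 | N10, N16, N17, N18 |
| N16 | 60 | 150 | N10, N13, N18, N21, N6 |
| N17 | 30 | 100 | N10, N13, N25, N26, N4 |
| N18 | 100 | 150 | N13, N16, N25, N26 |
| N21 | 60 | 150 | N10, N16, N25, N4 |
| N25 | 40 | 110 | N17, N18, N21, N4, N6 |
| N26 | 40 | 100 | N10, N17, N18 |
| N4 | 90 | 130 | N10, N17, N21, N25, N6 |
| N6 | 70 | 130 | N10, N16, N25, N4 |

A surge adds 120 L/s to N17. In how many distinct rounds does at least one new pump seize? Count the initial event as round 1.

Round 1 — N17 at 150 > 100. N17 seizes.
  N17 sheds 150 L/s to N10, N13, N25, N26, N4: 30 each.
    N10: 40+30 = 70 ≤ 120
    N13: 110+30 = 140 > 130
    N25: 40+30 = 70 ≤ 110
    N26: 40+30 = 70 ≤ 100
    N4: 90+30 = 120 ≤ 130
Round 2 — N13 seizes.
  N13 sheds 140 L/s to N10, N16, N18: 46 each (2 lost).
    N10: 70+46 = 116 ≤ 120
    N16: 60+46 = 106 ≤ 150
    N18: 100+46 = 146 ≤ 150
No further seizures.

2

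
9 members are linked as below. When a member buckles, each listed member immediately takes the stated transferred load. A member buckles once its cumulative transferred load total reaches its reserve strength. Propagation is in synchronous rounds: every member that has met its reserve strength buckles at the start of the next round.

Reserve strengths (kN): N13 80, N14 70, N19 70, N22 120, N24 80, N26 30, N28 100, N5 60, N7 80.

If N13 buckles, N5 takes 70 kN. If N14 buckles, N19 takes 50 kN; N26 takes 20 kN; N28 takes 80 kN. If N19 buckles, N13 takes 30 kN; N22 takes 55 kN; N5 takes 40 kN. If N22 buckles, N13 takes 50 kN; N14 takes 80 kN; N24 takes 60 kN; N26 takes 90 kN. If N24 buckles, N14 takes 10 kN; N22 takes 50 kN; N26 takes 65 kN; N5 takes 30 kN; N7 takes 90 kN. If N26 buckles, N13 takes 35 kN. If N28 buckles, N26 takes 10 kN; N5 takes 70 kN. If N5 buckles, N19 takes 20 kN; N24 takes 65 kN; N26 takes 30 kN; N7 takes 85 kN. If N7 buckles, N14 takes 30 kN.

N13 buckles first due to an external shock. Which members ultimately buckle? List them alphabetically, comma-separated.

Round 1 — N13 buckles (initial).
  N5: +70 → 70 ≥ 60
Round 2 — N5 buckles.
  N19: +20 → 20 < 70
  N24: +65 → 65 < 80
  N26: +30 → 30 ≥ 30
  N7: +85 → 85 ≥ 80
Round 3 — N26, N7 buckle.
  N14: +30 → 30 < 70
No further bucklings.

N13, N26, N5, N7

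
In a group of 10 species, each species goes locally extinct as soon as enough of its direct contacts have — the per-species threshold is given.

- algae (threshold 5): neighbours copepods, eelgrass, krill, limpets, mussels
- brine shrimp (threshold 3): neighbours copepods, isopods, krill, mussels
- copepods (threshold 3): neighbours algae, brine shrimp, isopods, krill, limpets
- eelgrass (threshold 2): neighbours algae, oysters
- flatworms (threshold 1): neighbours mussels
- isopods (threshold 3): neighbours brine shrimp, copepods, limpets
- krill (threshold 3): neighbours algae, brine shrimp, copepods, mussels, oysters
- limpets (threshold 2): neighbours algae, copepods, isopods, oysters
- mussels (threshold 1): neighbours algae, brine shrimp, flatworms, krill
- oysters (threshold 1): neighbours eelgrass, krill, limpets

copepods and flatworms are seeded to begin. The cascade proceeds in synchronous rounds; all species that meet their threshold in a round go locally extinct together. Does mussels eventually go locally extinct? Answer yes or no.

yes

Round 1 — copepods, flatworms go locally extinct (initial).
Round 2 — checking thresholds:
  algae: 1 of 5 neighbours < 5, holds.
  brine shrimp: 1 of 4 neighbours < 3, holds.
  isopods: 1 of 3 neighbours < 3, holds.
  krill: 1 of 5 neighbours < 3, holds.
  limpets: 1 of 4 neighbours < 2, holds.
  mussels: 1 of 4 neighbours ≥ 1, goes locally extinct.
Round 3 — no new extinctions; cascade stops.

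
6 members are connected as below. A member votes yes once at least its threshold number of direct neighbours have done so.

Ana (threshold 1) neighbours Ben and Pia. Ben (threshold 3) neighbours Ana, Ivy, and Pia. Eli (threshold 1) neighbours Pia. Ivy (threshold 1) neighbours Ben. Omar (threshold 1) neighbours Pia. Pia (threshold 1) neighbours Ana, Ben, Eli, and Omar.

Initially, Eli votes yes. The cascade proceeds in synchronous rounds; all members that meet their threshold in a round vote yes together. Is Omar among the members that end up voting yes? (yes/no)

Round 1 — Eli votes yes (initial).
Round 2 — checking thresholds:
  Pia: 1 of 4 neighbours ≥ 1, votes yes.
Round 3 — checking thresholds:
  Ana: 1 of 2 neighbours ≥ 1, votes yes.
  Ben: 1 of 3 neighbours < 3, holds.
  Omar: 1 of 1 neighbours ≥ 1, votes yes.
Round 4 — no new yes votes; cascade stops.

yes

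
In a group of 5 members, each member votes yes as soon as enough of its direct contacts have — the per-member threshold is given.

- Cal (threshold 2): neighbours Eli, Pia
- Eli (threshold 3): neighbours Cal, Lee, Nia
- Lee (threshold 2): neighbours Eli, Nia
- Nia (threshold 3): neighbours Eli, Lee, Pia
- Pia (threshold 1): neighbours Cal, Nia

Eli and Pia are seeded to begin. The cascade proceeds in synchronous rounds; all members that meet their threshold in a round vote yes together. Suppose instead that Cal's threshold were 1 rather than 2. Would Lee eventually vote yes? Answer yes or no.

With Cal's threshold at 1:
Round 1 — Eli, Pia vote yes (initial).
Round 2 — checking thresholds:
  Cal: 2 of 2 neighbours ≥ 1, votes yes.
  Lee: 1 of 2 neighbours < 2, holds.
  Nia: 2 of 3 neighbours < 3, holds.
Round 3 — no new yes votes; cascade stops.

no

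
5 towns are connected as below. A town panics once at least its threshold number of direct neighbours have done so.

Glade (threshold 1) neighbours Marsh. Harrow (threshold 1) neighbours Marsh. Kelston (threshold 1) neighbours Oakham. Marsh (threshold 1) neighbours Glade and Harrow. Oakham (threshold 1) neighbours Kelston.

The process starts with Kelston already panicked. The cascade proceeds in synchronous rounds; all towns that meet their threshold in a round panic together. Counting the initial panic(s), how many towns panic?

Round 1 — Kelston panics (initial).
Round 2 — checking thresholds:
  Oakham: 1 of 1 neighbours ≥ 1, panics.
Round 3 — no new panics; cascade stops.

2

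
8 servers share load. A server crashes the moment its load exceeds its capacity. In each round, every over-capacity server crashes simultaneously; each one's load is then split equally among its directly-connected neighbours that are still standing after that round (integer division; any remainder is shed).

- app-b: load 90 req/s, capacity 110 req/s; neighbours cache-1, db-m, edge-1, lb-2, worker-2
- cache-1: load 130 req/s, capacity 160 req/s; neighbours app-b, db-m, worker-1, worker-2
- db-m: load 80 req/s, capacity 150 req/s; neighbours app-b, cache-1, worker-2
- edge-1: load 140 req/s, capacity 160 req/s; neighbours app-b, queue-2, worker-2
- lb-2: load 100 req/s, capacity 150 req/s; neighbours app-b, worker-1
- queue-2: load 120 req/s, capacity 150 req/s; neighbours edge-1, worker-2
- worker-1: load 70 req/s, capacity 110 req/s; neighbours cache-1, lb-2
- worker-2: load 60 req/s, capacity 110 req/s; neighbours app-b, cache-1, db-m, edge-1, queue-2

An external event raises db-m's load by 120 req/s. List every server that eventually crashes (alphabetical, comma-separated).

Round 1 — db-m at 200 > 150. db-m crashes.
  db-m sheds 200 req/s to app-b, cache-1, worker-2: 66 each (2 lost).
    app-b: 90+66 = 156 > 110
    cache-1: 130+66 = 196 > 160
    worker-2: 60+66 = 126 > 110
Round 2 — app-b, cache-1, worker-2 crash.
  app-b sheds 156 req/s to edge-1, lb-2: 78 each.
    edge-1: 140+78 = 218 > 160
    lb-2: 100+78 = 178 > 150
  cache-1 sheds 196 req/s to worker-1: 196 each.
    worker-1: 70+196 = 266 > 110
  worker-2 sheds 126 req/s to edge-1, queue-2: 63 each.
    edge-1: 218+63 = 281 > 160
    queue-2: 120+63 = 183 > 150
Round 3 — edge-1, lb-2, queue-2, worker-1 crash.
  edge-1 sheds 281 req/s: no online neighbours, lost.
  lb-2 sheds 178 req/s: no online neighbours, lost.
  queue-2 sheds 183 req/s: no online neighbours, lost.
  worker-1 sheds 266 req/s: no online neighbours, lost.
No further crashes.

app-b, cache-1, db-m, edge-1, lb-2, queue-2, worker-1, worker-2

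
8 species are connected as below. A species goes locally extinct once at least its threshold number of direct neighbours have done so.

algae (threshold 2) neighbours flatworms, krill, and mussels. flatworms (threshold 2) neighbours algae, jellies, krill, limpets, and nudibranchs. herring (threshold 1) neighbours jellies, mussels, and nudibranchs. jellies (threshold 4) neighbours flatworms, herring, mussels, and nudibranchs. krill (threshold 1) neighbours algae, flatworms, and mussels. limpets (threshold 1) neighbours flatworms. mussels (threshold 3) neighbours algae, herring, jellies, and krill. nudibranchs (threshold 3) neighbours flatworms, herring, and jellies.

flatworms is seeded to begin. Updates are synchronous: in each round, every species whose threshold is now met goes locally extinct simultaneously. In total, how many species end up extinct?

4

Round 1 — flatworms goes locally extinct (initial).
Round 2 — checking thresholds:
  algae: 1 of 3 neighbours < 2, holds.
  jellies: 1 of 4 neighbours < 4, holds.
  krill: 1 of 3 neighbours ≥ 1, goes locally extinct.
  limpets: 1 of 1 neighbours ≥ 1, goes locally extinct.
  nudibranchs: 1 of 3 neighbours < 3, holds.
Round 3 — checking thresholds:
  algae: 2 of 3 neighbours ≥ 2, goes locally extinct.
  jellies: 1 of 4 neighbours < 4, holds.
  mussels: 1 of 4 neighbours < 3, holds.
  nudibranchs: 1 of 3 neighbours < 3, holds.
Round 4 — no new extinctions; cascade stops.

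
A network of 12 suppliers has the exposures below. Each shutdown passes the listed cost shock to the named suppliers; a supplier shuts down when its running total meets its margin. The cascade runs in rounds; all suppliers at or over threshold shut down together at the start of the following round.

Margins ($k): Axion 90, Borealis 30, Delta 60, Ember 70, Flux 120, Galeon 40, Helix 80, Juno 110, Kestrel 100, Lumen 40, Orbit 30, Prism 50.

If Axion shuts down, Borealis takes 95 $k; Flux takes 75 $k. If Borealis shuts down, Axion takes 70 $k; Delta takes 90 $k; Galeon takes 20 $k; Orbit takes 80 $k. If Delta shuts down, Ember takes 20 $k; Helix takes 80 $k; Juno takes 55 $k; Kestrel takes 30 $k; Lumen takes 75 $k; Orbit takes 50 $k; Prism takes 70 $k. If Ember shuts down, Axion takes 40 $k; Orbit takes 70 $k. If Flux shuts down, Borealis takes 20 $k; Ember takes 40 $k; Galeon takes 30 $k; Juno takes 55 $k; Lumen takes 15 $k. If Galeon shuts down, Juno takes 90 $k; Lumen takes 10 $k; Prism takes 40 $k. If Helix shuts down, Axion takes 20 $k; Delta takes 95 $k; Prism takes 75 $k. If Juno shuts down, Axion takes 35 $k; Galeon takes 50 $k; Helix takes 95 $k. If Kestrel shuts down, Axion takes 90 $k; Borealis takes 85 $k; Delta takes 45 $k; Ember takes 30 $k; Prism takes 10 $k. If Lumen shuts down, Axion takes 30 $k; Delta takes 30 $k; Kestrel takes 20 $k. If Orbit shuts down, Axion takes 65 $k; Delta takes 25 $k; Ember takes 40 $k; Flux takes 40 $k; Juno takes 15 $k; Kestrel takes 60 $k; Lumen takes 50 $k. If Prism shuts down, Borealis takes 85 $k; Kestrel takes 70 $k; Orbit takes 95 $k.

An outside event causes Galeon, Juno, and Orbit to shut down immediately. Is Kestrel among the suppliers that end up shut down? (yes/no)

yes

Round 1 — Galeon, Juno, Orbit shut down (initial).
  Axion: +35+65 → 100 ≥ 90
  Delta: +25 → 25 < 60
  Ember: +40 → 40 < 70
  Flux: +40 → 40 < 120
  Helix: +95 → 95 ≥ 80
  Kestrel: +60 → 60 < 100
  Lumen: +10+50 → 60 ≥ 40
  Prism: +40 → 40 < 50
Round 2 — Axion, Helix, Lumen shut down.
  Borealis: +95 → 95 ≥ 30
  Delta: +95+30 → 150 ≥ 60
  Flux: +75 → 115 < 120
  Kestrel: +20 → 80 < 100
  Prism: +75 → 115 ≥ 50
Round 3 — Borealis, Delta, Prism shut down.
  Ember: +20 → 60 < 70
  Kestrel: +30+70 → 180 ≥ 100
Round 4 — Kestrel shuts down.
  Ember: +30 → 90 ≥ 70
Round 5 — Ember shuts down.
No further shutdowns.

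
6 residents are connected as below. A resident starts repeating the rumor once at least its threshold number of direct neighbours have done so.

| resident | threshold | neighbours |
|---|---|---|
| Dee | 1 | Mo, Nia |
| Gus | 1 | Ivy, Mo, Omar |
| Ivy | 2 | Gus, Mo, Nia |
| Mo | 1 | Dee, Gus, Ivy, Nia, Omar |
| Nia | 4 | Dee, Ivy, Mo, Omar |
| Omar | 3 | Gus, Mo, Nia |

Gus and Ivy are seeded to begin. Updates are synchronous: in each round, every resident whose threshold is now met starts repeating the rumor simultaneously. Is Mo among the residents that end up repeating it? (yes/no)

yes

Round 1 — Gus, Ivy start repeating the rumor (initial).
Round 2 — checking thresholds:
  Mo: 2 of 5 neighbours ≥ 1, starts repeating the rumor.
  Nia: 1 of 4 neighbours < 4, not yet.
  Omar: 1 of 3 neighbours < 3, not yet.
Round 3 — checking thresholds:
  Dee: 1 of 2 neighbours ≥ 1, starts repeating the rumor.
  Nia: 2 of 4 neighbours < 4, not yet.
  Omar: 2 of 3 neighbours < 3, not yet.
Round 4 — no new spreads; cascade stops.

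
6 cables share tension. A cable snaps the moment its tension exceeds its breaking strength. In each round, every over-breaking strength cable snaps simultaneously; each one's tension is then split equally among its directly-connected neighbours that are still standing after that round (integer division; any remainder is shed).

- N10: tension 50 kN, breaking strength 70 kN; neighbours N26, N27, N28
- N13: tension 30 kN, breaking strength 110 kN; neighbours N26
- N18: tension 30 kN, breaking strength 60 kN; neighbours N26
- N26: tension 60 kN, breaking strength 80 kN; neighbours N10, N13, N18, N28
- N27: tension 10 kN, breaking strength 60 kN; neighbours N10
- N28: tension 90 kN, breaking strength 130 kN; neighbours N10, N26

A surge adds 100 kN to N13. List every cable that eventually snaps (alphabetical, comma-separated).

N10, N13, N18, N26, N27, N28

Round 1 — N13 at 130 > 110. N13 snaps.
  N13 sheds 130 kN to N26: 130 each.
    N26: 60+130 = 190 > 80
Round 2 — N26 snaps.
  N26 sheds 190 kN to N10, N18, N28: 63 each (1 lost).
    N10: 50+63 = 113 > 70
    N18: 30+63 = 93 > 60
    N28: 90+63 = 153 > 130
Round 3 — N10, N18, N28 snap.
  N10 sheds 113 kN to N27: 113 each.
    N27: 10+113 = 123 > 60
  N18 sheds 93 kN: no online neighbours, lost.
  N28 sheds 153 kN: no online neighbours, lost.
Round 4 — N27 snaps.
  N27 sheds 123 kN: no online neighbours, lost.
No further breaks.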